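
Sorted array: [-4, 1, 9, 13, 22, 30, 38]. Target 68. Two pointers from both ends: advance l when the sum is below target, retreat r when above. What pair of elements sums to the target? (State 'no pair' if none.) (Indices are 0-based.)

(30, 38)

[0,6] -4+38=34 <68 → l++
[1,6] 1+38=39 <68 → l++
[2,6] 9+38=47 <68 → l++
[3,6] 13+38=51 <68 → l++
[4,6] 22+38=60 <68 → l++
[5,6] 30+38=68 → found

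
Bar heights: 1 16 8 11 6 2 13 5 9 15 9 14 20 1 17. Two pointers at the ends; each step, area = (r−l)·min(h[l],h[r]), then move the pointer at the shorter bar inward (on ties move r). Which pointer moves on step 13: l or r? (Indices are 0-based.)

r

[0,14] min(1,17)*14=14 best=14 * → l++
[1,14] min(16,17)*13=208 best=208 * → l++
[2,14] min(8,17)*12=96 best=208 → l++
[3,14] min(11,17)*11=121 best=208 → l++
[4,14] min(6,17)*10=60 best=208 → l++
[5,14] min(2,17)*9=18 best=208 → l++
[6,14] min(13,17)*8=104 best=208 → l++
[7,14] min(5,17)*7=35 best=208 → l++
[8,14] min(9,17)*6=54 best=208 → l++
[9,14] min(15,17)*5=75 best=208 → l++
[10,14] min(9,17)*4=36 best=208 → l++
[11,14] min(14,17)*3=42 best=208 → l++
[12,14] min(20,17)*2=34 best=208 → r--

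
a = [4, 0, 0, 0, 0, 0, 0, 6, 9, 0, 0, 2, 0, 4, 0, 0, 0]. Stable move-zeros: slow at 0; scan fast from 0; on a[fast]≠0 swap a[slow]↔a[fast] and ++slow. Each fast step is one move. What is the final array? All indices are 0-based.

slow=0 fast=0: a[fast]=4≠0 swap→a[0]=4, slow++,fast++
slow=1 fast=1: a[fast]=0, fast++
slow=1 fast=2: a[fast]=0, fast++
slow=1 fast=3: a[fast]=0, fast++
slow=1 fast=4: a[fast]=0, fast++
slow=1 fast=5: a[fast]=0, fast++
slow=1 fast=6: a[fast]=0, fast++
slow=1 fast=7: a[fast]=6≠0 swap→a[1]=6, slow++,fast++
slow=2 fast=8: a[fast]=9≠0 swap→a[2]=9, slow++,fast++
slow=3 fast=9: a[fast]=0, fast++
slow=3 fast=10: a[fast]=0, fast++
slow=3 fast=11: a[fast]=2≠0 swap→a[3]=2, slow++,fast++
slow=4 fast=12: a[fast]=0, fast++
slow=4 fast=13: a[fast]=4≠0 swap→a[4]=4, slow++,fast++
slow=5 fast=14: a[fast]=0, fast++
slow=5 fast=15: a[fast]=0, fast++
slow=5 fast=16: a[fast]=0, fast++

[4, 6, 9, 2, 4, 0, 0, 0, 0, 0, 0, 0, 0, 0, 0, 0, 0]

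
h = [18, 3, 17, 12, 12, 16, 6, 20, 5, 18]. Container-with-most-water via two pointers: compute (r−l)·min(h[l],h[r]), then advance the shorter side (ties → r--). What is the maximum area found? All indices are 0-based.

max area = 162

l=0 r=9: min(18,18)*9=162 best=162 *, r--
l=0 r=8: min(18,5)*8=40 best=162, r--
l=0 r=7: min(18,20)*7=126 best=162, l++
l=1 r=7: min(3,20)*6=18 best=162, l++
l=2 r=7: min(17,20)*5=85 best=162, l++
l=3 r=7: min(12,20)*4=48 best=162, l++
l=4 r=7: min(12,20)*3=36 best=162, l++
l=5 r=7: min(16,20)*2=32 best=162, l++
l=6 r=7: min(6,20)*1=6 best=162, l++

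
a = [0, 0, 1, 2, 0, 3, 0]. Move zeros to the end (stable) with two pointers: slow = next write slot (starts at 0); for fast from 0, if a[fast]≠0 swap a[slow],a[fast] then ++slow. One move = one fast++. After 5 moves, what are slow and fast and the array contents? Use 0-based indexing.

slow=2, fast=5, a=[1, 2, 0, 0, 0, 3, 0]

(s=0,f=0) a[fast]=0 → fast++
(s=0,f=1) a[fast]=0 → fast++
(s=0,f=2) a[fast]=1≠0 swap→a[0]=1 → slow++,fast++
(s=1,f=3) a[fast]=2≠0 swap→a[1]=2 → slow++,fast++
(s=2,f=4) a[fast]=0 → fast++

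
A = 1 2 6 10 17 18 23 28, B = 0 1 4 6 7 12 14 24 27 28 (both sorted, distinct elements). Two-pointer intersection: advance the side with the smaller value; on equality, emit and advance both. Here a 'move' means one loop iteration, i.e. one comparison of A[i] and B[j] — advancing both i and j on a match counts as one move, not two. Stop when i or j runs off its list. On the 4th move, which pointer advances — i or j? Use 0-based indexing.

[i=0,j=0] 1>0 → j++
[i=0,j=1] 1==1 emit → i++,j++
[i=1,j=2] 2<4 → i++
[i=2,j=2] 6>4 → j++

j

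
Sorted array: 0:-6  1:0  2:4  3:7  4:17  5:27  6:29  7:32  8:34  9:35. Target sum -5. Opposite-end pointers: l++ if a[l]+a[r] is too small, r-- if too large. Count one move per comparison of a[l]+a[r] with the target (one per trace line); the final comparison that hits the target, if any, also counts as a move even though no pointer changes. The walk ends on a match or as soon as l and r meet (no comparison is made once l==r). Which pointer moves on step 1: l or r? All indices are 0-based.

r

l=0 r=9: -6+35=29 >-5, r--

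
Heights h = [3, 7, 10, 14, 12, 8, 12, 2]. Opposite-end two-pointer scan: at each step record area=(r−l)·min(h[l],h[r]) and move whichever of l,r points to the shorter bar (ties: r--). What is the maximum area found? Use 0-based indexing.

[0,7] min(3,2)*7=14 best=14 * → r--
[0,6] min(3,12)*6=18 best=18 * → l++
[1,6] min(7,12)*5=35 best=35 * → l++
[2,6] min(10,12)*4=40 best=40 * → l++
[3,6] min(14,12)*3=36 best=40 → r--
[3,5] min(14,8)*2=16 best=40 → r--
[3,4] min(14,12)*1=12 best=40 → r--

max area = 40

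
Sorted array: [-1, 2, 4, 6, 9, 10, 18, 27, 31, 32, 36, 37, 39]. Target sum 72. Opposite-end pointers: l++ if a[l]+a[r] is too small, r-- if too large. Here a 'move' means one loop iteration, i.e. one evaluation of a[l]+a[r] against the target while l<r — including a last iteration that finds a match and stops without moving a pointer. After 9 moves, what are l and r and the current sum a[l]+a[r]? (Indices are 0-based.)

l=0 r=12: -1+39=38 <72, l++
l=1 r=12: 2+39=41 <72, l++
l=2 r=12: 4+39=43 <72, l++
l=3 r=12: 6+39=45 <72, l++
l=4 r=12: 9+39=48 <72, l++
l=5 r=12: 10+39=49 <72, l++
l=6 r=12: 18+39=57 <72, l++
l=7 r=12: 27+39=66 <72, l++
l=8 r=12: 31+39=70 <72, l++

l=9, r=12, sum=71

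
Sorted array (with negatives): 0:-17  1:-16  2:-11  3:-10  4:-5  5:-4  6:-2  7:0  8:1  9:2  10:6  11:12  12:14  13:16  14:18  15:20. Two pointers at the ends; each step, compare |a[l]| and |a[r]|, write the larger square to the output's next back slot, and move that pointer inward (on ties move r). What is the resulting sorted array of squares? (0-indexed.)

[0,15] |-17|<=|20| out[15]=400 → r--
[0,14] |-17|<=|18| out[14]=324 → r--
[0,13] |-17|>|16| out[13]=289 → l++
[1,13] |-16|<=|16| out[12]=256 → r--
[1,12] |-16|>|14| out[11]=256 → l++
[2,12] |-11|<=|14| out[10]=196 → r--
[2,11] |-11|<=|12| out[9]=144 → r--
[2,10] |-11|>|6| out[8]=121 → l++
[3,10] |-10|>|6| out[7]=100 → l++
[4,10] |-5|<=|6| out[6]=36 → r--
[4,9] |-5|>|2| out[5]=25 → l++
[5,9] |-4|>|2| out[4]=16 → l++
[6,9] |-2|<=|2| out[3]=4 → r--
[6,8] |-2|>|1| out[2]=4 → l++
[7,8] |0|<=|1| out[1]=1 → r--
[7,7] |0|<=|0| out[0]=0 → r--

[0, 1, 4, 4, 16, 25, 36, 100, 121, 144, 196, 256, 256, 289, 324, 400]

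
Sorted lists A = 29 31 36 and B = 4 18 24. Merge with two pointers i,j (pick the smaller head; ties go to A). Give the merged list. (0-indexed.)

i=0 j=0: A[i]=29>B[j]=4 take 4, j++
i=0 j=1: A[i]=29>B[j]=18 take 18, j++
i=0 j=2: A[i]=29>B[j]=24 take 24, j++
i=0 j=3: B done, take A[i]=29, i++
i=1 j=3: B done, take A[i]=31, i++
i=2 j=3: B done, take A[i]=36, i++

[4, 18, 24, 29, 31, 36]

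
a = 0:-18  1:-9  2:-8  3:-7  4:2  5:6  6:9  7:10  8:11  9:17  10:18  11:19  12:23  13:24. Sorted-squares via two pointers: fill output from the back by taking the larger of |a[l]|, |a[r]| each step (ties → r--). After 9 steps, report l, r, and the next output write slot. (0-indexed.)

l=1, r=5, next write slot=4

l=0 r=13: |-18|<=|24| out[13]=576, r--
l=0 r=12: |-18|<=|23| out[12]=529, r--
l=0 r=11: |-18|<=|19| out[11]=361, r--
l=0 r=10: |-18|<=|18| out[10]=324, r--
l=0 r=9: |-18|>|17| out[9]=324, l++
l=1 r=9: |-9|<=|17| out[8]=289, r--
l=1 r=8: |-9|<=|11| out[7]=121, r--
l=1 r=7: |-9|<=|10| out[6]=100, r--
l=1 r=6: |-9|<=|9| out[5]=81, r--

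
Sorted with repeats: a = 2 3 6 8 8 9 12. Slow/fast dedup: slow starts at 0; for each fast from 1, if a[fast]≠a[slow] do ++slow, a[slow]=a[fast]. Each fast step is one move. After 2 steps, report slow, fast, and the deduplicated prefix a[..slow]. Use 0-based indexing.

(s=0,f=1) a[fast]=3≠a[slow]=2 write a[1]=3 → slow++,fast++
(s=1,f=2) a[fast]=6≠a[slow]=3 write a[2]=6 → slow++,fast++

slow=2, fast=3, prefix=[2, 3, 6]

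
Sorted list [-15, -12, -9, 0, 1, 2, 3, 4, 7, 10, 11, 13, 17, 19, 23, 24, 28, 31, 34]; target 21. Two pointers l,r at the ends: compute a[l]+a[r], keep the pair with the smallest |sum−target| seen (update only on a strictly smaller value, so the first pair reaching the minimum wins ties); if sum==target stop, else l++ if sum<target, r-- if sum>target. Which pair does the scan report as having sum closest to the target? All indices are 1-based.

pair (2, 19) with sum 21 (|Δ|=0)

l=1 r=19: -15+34=19 d=2 *, l++
l=2 r=19: -12+34=22 d=1 *, r--
l=2 r=18: -12+31=19 d=2, l++
l=3 r=18: -9+31=22 d=1, r--
l=3 r=17: -9+28=19 d=2, l++
l=4 r=17: 0+28=28 d=7, r--
l=4 r=16: 0+24=24 d=3, r--
l=4 r=15: 0+23=23 d=2, r--
l=4 r=14: 0+19=19 d=2, l++
l=5 r=14: 1+19=20 d=1, l++
l=6 r=14: 2+19=21 d=0 *, stop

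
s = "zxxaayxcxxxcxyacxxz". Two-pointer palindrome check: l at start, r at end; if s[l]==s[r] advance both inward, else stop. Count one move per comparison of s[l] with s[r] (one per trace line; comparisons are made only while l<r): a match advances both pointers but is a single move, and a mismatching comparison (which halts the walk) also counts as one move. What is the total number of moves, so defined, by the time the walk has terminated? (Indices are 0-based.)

4 moves

[0,18] 'z'=='z' → l++,r--
[1,17] 'x'=='x' → l++,r--
[2,16] 'x'=='x' → l++,r--
[3,15] 'a'!='c' → stop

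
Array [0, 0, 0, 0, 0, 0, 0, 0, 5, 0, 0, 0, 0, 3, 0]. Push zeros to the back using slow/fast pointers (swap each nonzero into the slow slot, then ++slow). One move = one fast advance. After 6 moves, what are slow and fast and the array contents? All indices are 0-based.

slow=0 fast=0: a[fast]=0, fast++
slow=0 fast=1: a[fast]=0, fast++
slow=0 fast=2: a[fast]=0, fast++
slow=0 fast=3: a[fast]=0, fast++
slow=0 fast=4: a[fast]=0, fast++
slow=0 fast=5: a[fast]=0, fast++

slow=0, fast=6, a=[0, 0, 0, 0, 0, 0, 0, 0, 5, 0, 0, 0, 0, 3, 0]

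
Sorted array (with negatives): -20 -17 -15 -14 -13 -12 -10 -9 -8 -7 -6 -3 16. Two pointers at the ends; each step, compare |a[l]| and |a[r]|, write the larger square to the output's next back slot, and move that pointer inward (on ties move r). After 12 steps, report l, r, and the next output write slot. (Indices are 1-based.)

l=1 r=13: |-20|>|16| out[13]=400, l++
l=2 r=13: |-17|>|16| out[12]=289, l++
l=3 r=13: |-15|<=|16| out[11]=256, r--
l=3 r=12: |-15|>|-3| out[10]=225, l++
l=4 r=12: |-14|>|-3| out[9]=196, l++
l=5 r=12: |-13|>|-3| out[8]=169, l++
l=6 r=12: |-12|>|-3| out[7]=144, l++
l=7 r=12: |-10|>|-3| out[6]=100, l++
l=8 r=12: |-9|>|-3| out[5]=81, l++
l=9 r=12: |-8|>|-3| out[4]=64, l++
l=10 r=12: |-7|>|-3| out[3]=49, l++
l=11 r=12: |-6|>|-3| out[2]=36, l++

l=12, r=12, next write slot=1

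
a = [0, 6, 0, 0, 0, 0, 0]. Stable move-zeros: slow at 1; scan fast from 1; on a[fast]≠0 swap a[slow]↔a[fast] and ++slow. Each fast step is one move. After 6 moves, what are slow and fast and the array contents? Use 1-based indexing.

(s=1,f=1) a[fast]=0 → fast++
(s=1,f=2) a[fast]=6≠0 swap→a[1]=6 → slow++,fast++
(s=2,f=3) a[fast]=0 → fast++
(s=2,f=4) a[fast]=0 → fast++
(s=2,f=5) a[fast]=0 → fast++
(s=2,f=6) a[fast]=0 → fast++

slow=2, fast=7, a=[6, 0, 0, 0, 0, 0, 0]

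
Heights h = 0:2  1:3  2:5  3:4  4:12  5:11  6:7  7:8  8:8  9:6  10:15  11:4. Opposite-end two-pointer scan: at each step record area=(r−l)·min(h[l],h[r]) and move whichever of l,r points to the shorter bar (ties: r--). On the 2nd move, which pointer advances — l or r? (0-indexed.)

[0,11] min(2,4)*11=22 best=22 * → l++
[1,11] min(3,4)*10=30 best=30 * → l++

l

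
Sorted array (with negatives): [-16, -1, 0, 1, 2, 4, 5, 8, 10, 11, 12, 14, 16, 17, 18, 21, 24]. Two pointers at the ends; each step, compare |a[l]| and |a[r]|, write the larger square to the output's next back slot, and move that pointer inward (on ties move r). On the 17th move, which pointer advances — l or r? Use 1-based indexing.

r

[1,17] |-16|<=|24| out[17]=576 → r--
[1,16] |-16|<=|21| out[16]=441 → r--
[1,15] |-16|<=|18| out[15]=324 → r--
[1,14] |-16|<=|17| out[14]=289 → r--
[1,13] |-16|<=|16| out[13]=256 → r--
[1,12] |-16|>|14| out[12]=256 → l++
[2,12] |-1|<=|14| out[11]=196 → r--
[2,11] |-1|<=|12| out[10]=144 → r--
[2,10] |-1|<=|11| out[9]=121 → r--
[2,9] |-1|<=|10| out[8]=100 → r--
[2,8] |-1|<=|8| out[7]=64 → r--
[2,7] |-1|<=|5| out[6]=25 → r--
[2,6] |-1|<=|4| out[5]=16 → r--
[2,5] |-1|<=|2| out[4]=4 → r--
[2,4] |-1|<=|1| out[3]=1 → r--
[2,3] |-1|>|0| out[2]=1 → l++
[3,3] |0|<=|0| out[1]=0 → r--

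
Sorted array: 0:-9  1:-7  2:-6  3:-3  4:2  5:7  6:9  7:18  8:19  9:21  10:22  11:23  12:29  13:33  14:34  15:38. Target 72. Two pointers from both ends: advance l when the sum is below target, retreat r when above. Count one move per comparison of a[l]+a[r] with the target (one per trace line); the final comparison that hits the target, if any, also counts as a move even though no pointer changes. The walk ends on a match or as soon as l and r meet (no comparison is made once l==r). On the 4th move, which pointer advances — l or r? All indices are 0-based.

l

l=0 r=15: -9+38=29 <72, l++
l=1 r=15: -7+38=31 <72, l++
l=2 r=15: -6+38=32 <72, l++
l=3 r=15: -3+38=35 <72, l++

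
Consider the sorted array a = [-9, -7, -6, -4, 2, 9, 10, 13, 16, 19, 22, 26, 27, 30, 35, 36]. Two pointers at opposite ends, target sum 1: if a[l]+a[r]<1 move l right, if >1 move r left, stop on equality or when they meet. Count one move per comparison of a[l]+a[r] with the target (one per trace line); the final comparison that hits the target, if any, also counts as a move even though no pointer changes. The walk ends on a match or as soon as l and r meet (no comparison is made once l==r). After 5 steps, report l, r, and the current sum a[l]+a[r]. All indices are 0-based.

[0,15] -9+36=27 >1 → r--
[0,14] -9+35=26 >1 → r--
[0,13] -9+30=21 >1 → r--
[0,12] -9+27=18 >1 → r--
[0,11] -9+26=17 >1 → r--

l=0, r=10, sum=13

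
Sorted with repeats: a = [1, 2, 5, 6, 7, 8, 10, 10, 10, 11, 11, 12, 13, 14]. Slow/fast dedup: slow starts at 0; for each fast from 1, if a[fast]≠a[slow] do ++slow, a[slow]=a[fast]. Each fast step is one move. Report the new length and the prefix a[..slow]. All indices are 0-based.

length 11; prefix = [1, 2, 5, 6, 7, 8, 10, 11, 12, 13, 14]

slow=0 fast=1: a[fast]=2≠a[slow]=1 write a[1]=2, slow++,fast++
slow=1 fast=2: a[fast]=5≠a[slow]=2 write a[2]=5, slow++,fast++
slow=2 fast=3: a[fast]=6≠a[slow]=5 write a[3]=6, slow++,fast++
slow=3 fast=4: a[fast]=7≠a[slow]=6 write a[4]=7, slow++,fast++
slow=4 fast=5: a[fast]=8≠a[slow]=7 write a[5]=8, slow++,fast++
slow=5 fast=6: a[fast]=10≠a[slow]=8 write a[6]=10, slow++,fast++
slow=6 fast=7: a[fast]=10=a[slow] dup, fast++
slow=6 fast=8: a[fast]=10=a[slow] dup, fast++
slow=6 fast=9: a[fast]=11≠a[slow]=10 write a[7]=11, slow++,fast++
slow=7 fast=10: a[fast]=11=a[slow] dup, fast++
slow=7 fast=11: a[fast]=12≠a[slow]=11 write a[8]=12, slow++,fast++
slow=8 fast=12: a[fast]=13≠a[slow]=12 write a[9]=13, slow++,fast++
slow=9 fast=13: a[fast]=14≠a[slow]=13 write a[10]=14, slow++,fast++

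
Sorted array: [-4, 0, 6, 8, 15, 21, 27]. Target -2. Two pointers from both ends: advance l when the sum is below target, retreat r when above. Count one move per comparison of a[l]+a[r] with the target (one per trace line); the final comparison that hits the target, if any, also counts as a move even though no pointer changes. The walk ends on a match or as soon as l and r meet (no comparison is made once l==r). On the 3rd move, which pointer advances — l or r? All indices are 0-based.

[0,6] -4+27=23 >-2 → r--
[0,5] -4+21=17 >-2 → r--
[0,4] -4+15=11 >-2 → r--

r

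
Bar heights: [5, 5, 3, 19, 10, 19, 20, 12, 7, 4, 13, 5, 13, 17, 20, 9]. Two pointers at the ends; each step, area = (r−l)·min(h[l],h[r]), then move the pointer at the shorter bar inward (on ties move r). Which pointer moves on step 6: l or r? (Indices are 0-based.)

l

l=0 r=15: min(5,9)*15=75 best=75 *, l++
l=1 r=15: min(5,9)*14=70 best=75, l++
l=2 r=15: min(3,9)*13=39 best=75, l++
l=3 r=15: min(19,9)*12=108 best=108 *, r--
l=3 r=14: min(19,20)*11=209 best=209 *, l++
l=4 r=14: min(10,20)*10=100 best=209, l++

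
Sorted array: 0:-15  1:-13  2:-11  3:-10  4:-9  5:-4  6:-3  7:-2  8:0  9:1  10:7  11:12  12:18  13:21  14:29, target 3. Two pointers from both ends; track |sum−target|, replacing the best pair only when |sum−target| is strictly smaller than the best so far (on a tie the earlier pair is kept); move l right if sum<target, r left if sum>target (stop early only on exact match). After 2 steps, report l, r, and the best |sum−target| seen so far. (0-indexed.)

l=0, r=12, best |Δ|=3

[0,14] -15+29=14 d=11 * → r--
[0,13] -15+21=6 d=3 * → r--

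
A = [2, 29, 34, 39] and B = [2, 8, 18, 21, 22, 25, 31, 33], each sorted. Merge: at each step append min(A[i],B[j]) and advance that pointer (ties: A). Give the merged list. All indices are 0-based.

[i=0,j=0] A[i]=2<=B[j]=2 take 2 → i++
[i=1,j=0] A[i]=29>B[j]=2 take 2 → j++
[i=1,j=1] A[i]=29>B[j]=8 take 8 → j++
[i=1,j=2] A[i]=29>B[j]=18 take 18 → j++
[i=1,j=3] A[i]=29>B[j]=21 take 21 → j++
[i=1,j=4] A[i]=29>B[j]=22 take 22 → j++
[i=1,j=5] A[i]=29>B[j]=25 take 25 → j++
[i=1,j=6] A[i]=29<=B[j]=31 take 29 → i++
[i=2,j=6] A[i]=34>B[j]=31 take 31 → j++
[i=2,j=7] A[i]=34>B[j]=33 take 33 → j++
[i=2,j=8] B done, take A[i]=34 → i++
[i=3,j=8] B done, take A[i]=39 → i++

[2, 2, 8, 18, 21, 22, 25, 29, 31, 33, 34, 39]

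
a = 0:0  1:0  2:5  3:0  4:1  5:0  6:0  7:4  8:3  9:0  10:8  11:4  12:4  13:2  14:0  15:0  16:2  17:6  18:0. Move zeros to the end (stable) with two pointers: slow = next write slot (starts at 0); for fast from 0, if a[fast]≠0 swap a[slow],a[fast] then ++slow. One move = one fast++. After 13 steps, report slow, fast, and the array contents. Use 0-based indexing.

slow=0 fast=0: a[fast]=0, fast++
slow=0 fast=1: a[fast]=0, fast++
slow=0 fast=2: a[fast]=5≠0 swap→a[0]=5, slow++,fast++
slow=1 fast=3: a[fast]=0, fast++
slow=1 fast=4: a[fast]=1≠0 swap→a[1]=1, slow++,fast++
slow=2 fast=5: a[fast]=0, fast++
slow=2 fast=6: a[fast]=0, fast++
slow=2 fast=7: a[fast]=4≠0 swap→a[2]=4, slow++,fast++
slow=3 fast=8: a[fast]=3≠0 swap→a[3]=3, slow++,fast++
slow=4 fast=9: a[fast]=0, fast++
slow=4 fast=10: a[fast]=8≠0 swap→a[4]=8, slow++,fast++
slow=5 fast=11: a[fast]=4≠0 swap→a[5]=4, slow++,fast++
slow=6 fast=12: a[fast]=4≠0 swap→a[6]=4, slow++,fast++

slow=7, fast=13, a=[5, 1, 4, 3, 8, 4, 4, 0, 0, 0, 0, 0, 0, 2, 0, 0, 2, 6, 0]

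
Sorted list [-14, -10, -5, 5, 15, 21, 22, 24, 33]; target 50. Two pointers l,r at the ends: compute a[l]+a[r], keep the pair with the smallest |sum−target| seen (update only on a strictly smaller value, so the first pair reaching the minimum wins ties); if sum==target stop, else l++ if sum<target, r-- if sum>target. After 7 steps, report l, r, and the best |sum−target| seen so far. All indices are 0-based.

l=0 r=8: -14+33=19 d=31 *, l++
l=1 r=8: -10+33=23 d=27 *, l++
l=2 r=8: -5+33=28 d=22 *, l++
l=3 r=8: 5+33=38 d=12 *, l++
l=4 r=8: 15+33=48 d=2 *, l++
l=5 r=8: 21+33=54 d=4, r--
l=5 r=7: 21+24=45 d=5, l++

l=6, r=7, best |Δ|=2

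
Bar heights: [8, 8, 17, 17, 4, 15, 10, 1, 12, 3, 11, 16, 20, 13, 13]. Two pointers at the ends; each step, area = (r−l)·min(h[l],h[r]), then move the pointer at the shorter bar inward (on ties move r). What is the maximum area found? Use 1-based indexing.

[1,15] min(8,13)*14=112 best=112 * → l++
[2,15] min(8,13)*13=104 best=112 → l++
[3,15] min(17,13)*12=156 best=156 * → r--
[3,14] min(17,13)*11=143 best=156 → r--
[3,13] min(17,20)*10=170 best=170 * → l++
[4,13] min(17,20)*9=153 best=170 → l++
[5,13] min(4,20)*8=32 best=170 → l++
[6,13] min(15,20)*7=105 best=170 → l++
[7,13] min(10,20)*6=60 best=170 → l++
[8,13] min(1,20)*5=5 best=170 → l++
[9,13] min(12,20)*4=48 best=170 → l++
[10,13] min(3,20)*3=9 best=170 → l++
[11,13] min(11,20)*2=22 best=170 → l++
[12,13] min(16,20)*1=16 best=170 → l++

max area = 170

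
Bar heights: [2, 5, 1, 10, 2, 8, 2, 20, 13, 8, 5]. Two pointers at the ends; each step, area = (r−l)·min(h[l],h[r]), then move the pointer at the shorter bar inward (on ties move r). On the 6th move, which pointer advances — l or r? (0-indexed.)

l=0 r=10: min(2,5)*10=20 best=20 *, l++
l=1 r=10: min(5,5)*9=45 best=45 *, r--
l=1 r=9: min(5,8)*8=40 best=45, l++
l=2 r=9: min(1,8)*7=7 best=45, l++
l=3 r=9: min(10,8)*6=48 best=48 *, r--
l=3 r=8: min(10,13)*5=50 best=50 *, l++

l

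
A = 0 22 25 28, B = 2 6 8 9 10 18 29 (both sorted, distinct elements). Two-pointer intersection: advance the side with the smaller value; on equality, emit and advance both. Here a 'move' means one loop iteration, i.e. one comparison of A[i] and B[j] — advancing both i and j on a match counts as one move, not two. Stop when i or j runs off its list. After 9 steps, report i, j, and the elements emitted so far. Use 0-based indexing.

i=3, j=6, emitted=[]

i=0 j=0: 0<2, i++
i=1 j=0: 22>2, j++
i=1 j=1: 22>6, j++
i=1 j=2: 22>8, j++
i=1 j=3: 22>9, j++
i=1 j=4: 22>10, j++
i=1 j=5: 22>18, j++
i=1 j=6: 22<29, i++
i=2 j=6: 25<29, i++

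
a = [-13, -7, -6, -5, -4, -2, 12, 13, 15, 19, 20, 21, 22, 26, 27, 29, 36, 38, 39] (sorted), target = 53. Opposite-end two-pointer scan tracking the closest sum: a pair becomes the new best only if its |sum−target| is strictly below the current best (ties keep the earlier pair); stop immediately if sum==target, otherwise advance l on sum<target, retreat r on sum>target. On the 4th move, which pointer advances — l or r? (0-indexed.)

l

[0,18] -13+39=26 d=27 * → l++
[1,18] -7+39=32 d=21 * → l++
[2,18] -6+39=33 d=20 * → l++
[3,18] -5+39=34 d=19 * → l++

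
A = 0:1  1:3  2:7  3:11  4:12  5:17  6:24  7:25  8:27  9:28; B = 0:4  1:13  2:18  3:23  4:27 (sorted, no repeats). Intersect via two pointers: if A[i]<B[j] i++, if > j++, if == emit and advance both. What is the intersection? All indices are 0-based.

[i=0,j=0] 1<4 → i++
[i=1,j=0] 3<4 → i++
[i=2,j=0] 7>4 → j++
[i=2,j=1] 7<13 → i++
[i=3,j=1] 11<13 → i++
[i=4,j=1] 12<13 → i++
[i=5,j=1] 17>13 → j++
[i=5,j=2] 17<18 → i++
[i=6,j=2] 24>18 → j++
[i=6,j=3] 24>23 → j++
[i=6,j=4] 24<27 → i++
[i=7,j=4] 25<27 → i++
[i=8,j=4] 27==27 emit → i++,j++

intersection = [27]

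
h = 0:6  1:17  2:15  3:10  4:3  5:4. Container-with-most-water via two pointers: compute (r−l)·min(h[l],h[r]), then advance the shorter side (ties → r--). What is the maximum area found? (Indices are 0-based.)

max area = 20

l=0 r=5: min(6,4)*5=20 best=20 *, r--
l=0 r=4: min(6,3)*4=12 best=20, r--
l=0 r=3: min(6,10)*3=18 best=20, l++
l=1 r=3: min(17,10)*2=20 best=20, r--
l=1 r=2: min(17,15)*1=15 best=20, r--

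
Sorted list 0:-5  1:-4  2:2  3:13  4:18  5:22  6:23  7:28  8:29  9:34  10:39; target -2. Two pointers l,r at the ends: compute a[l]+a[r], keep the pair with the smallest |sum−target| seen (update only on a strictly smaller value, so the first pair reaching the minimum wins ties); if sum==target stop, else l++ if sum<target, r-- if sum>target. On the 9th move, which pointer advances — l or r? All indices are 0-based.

l

[0,10] -5+39=34 d=36 * → r--
[0,9] -5+34=29 d=31 * → r--
[0,8] -5+29=24 d=26 * → r--
[0,7] -5+28=23 d=25 * → r--
[0,6] -5+23=18 d=20 * → r--
[0,5] -5+22=17 d=19 * → r--
[0,4] -5+18=13 d=15 * → r--
[0,3] -5+13=8 d=10 * → r--
[0,2] -5+2=-3 d=1 * → l++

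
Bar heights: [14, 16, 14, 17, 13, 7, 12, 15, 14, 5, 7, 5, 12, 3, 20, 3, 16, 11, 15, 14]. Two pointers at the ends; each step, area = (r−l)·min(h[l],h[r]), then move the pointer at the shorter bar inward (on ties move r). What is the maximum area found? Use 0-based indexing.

l=0 r=19: min(14,14)*19=266 best=266 *, r--
l=0 r=18: min(14,15)*18=252 best=266, l++
l=1 r=18: min(16,15)*17=255 best=266, r--
l=1 r=17: min(16,11)*16=176 best=266, r--
l=1 r=16: min(16,16)*15=240 best=266, r--
l=1 r=15: min(16,3)*14=42 best=266, r--
l=1 r=14: min(16,20)*13=208 best=266, l++
l=2 r=14: min(14,20)*12=168 best=266, l++
l=3 r=14: min(17,20)*11=187 best=266, l++
l=4 r=14: min(13,20)*10=130 best=266, l++
l=5 r=14: min(7,20)*9=63 best=266, l++
l=6 r=14: min(12,20)*8=96 best=266, l++
l=7 r=14: min(15,20)*7=105 best=266, l++
l=8 r=14: min(14,20)*6=84 best=266, l++
l=9 r=14: min(5,20)*5=25 best=266, l++
l=10 r=14: min(7,20)*4=28 best=266, l++
l=11 r=14: min(5,20)*3=15 best=266, l++
l=12 r=14: min(12,20)*2=24 best=266, l++
l=13 r=14: min(3,20)*1=3 best=266, l++

max area = 266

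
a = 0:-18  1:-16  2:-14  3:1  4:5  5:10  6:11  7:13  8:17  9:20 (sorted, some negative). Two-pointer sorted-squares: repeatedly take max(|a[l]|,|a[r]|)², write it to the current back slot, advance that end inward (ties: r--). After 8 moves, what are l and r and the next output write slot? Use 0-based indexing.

l=3, r=4, next write slot=1

l=0 r=9: |-18|<=|20| out[9]=400, r--
l=0 r=8: |-18|>|17| out[8]=324, l++
l=1 r=8: |-16|<=|17| out[7]=289, r--
l=1 r=7: |-16|>|13| out[6]=256, l++
l=2 r=7: |-14|>|13| out[5]=196, l++
l=3 r=7: |1|<=|13| out[4]=169, r--
l=3 r=6: |1|<=|11| out[3]=121, r--
l=3 r=5: |1|<=|10| out[2]=100, r--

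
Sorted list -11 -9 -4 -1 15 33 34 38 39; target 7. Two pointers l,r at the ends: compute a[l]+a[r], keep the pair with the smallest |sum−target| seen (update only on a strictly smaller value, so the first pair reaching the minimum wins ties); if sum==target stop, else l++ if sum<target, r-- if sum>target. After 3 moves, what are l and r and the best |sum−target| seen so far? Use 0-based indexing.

l=0 r=8: -11+39=28 d=21 *, r--
l=0 r=7: -11+38=27 d=20 *, r--
l=0 r=6: -11+34=23 d=16 *, r--

l=0, r=5, best |Δ|=16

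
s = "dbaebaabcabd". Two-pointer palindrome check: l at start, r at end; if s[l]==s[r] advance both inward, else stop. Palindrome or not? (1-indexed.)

not a palindrome (mismatch at 4,9)

l=1 r=12: 'd'=='d', l++,r--
l=2 r=11: 'b'=='b', l++,r--
l=3 r=10: 'a'=='a', l++,r--
l=4 r=9: 'e'!='c', stop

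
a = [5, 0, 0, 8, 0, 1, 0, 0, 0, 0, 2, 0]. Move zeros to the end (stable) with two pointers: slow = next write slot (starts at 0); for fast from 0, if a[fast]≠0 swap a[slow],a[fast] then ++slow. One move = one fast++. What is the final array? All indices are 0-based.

[5, 8, 1, 2, 0, 0, 0, 0, 0, 0, 0, 0]

slow=0 fast=0: a[fast]=5≠0 swap→a[0]=5, slow++,fast++
slow=1 fast=1: a[fast]=0, fast++
slow=1 fast=2: a[fast]=0, fast++
slow=1 fast=3: a[fast]=8≠0 swap→a[1]=8, slow++,fast++
slow=2 fast=4: a[fast]=0, fast++
slow=2 fast=5: a[fast]=1≠0 swap→a[2]=1, slow++,fast++
slow=3 fast=6: a[fast]=0, fast++
slow=3 fast=7: a[fast]=0, fast++
slow=3 fast=8: a[fast]=0, fast++
slow=3 fast=9: a[fast]=0, fast++
slow=3 fast=10: a[fast]=2≠0 swap→a[3]=2, slow++,fast++
slow=4 fast=11: a[fast]=0, fast++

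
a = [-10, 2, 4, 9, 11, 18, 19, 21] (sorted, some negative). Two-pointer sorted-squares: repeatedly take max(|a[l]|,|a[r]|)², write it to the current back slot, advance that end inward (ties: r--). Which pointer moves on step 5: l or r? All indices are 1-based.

[1,8] |-10|<=|21| out[8]=441 → r--
[1,7] |-10|<=|19| out[7]=361 → r--
[1,6] |-10|<=|18| out[6]=324 → r--
[1,5] |-10|<=|11| out[5]=121 → r--
[1,4] |-10|>|9| out[4]=100 → l++

l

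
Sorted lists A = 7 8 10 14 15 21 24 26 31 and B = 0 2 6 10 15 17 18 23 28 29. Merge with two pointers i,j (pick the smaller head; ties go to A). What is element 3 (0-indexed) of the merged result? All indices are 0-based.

[i=0,j=0] A[i]=7>B[j]=0 take 0 → j++
[i=0,j=1] A[i]=7>B[j]=2 take 2 → j++
[i=0,j=2] A[i]=7>B[j]=6 take 6 → j++
[i=0,j=3] A[i]=7<=B[j]=10 take 7 → i++
[i=1,j=3] A[i]=8<=B[j]=10 take 8 → i++
[i=2,j=3] A[i]=10<=B[j]=10 take 10 → i++
[i=3,j=3] A[i]=14>B[j]=10 take 10 → j++
[i=3,j=4] A[i]=14<=B[j]=15 take 14 → i++
[i=4,j=4] A[i]=15<=B[j]=15 take 15 → i++
[i=5,j=4] A[i]=21>B[j]=15 take 15 → j++
[i=5,j=5] A[i]=21>B[j]=17 take 17 → j++
[i=5,j=6] A[i]=21>B[j]=18 take 18 → j++
[i=5,j=7] A[i]=21<=B[j]=23 take 21 → i++
[i=6,j=7] A[i]=24>B[j]=23 take 23 → j++
[i=6,j=8] A[i]=24<=B[j]=28 take 24 → i++
[i=7,j=8] A[i]=26<=B[j]=28 take 26 → i++
[i=8,j=8] A[i]=31>B[j]=28 take 28 → j++
[i=8,j=9] A[i]=31>B[j]=29 take 29 → j++
[i=8,j=10] B done, take A[i]=31 → i++

merged[3] = 7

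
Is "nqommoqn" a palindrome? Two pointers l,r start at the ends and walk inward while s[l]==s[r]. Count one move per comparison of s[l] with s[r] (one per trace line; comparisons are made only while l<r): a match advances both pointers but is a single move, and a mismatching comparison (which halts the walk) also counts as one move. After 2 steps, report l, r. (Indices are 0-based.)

l=0 r=7: 'n'=='n', l++,r--
l=1 r=6: 'q'=='q', l++,r--

l=2, r=5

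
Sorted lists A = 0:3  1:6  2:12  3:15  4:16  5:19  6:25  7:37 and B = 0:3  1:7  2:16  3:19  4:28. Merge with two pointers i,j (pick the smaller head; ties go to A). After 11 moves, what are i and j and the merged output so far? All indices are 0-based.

i=7, j=4, merged so far=[3, 3, 6, 7, 12, 15, 16, 16, 19, 19, 25]

i=0 j=0: A[i]=3<=B[j]=3 take 3, i++
i=1 j=0: A[i]=6>B[j]=3 take 3, j++
i=1 j=1: A[i]=6<=B[j]=7 take 6, i++
i=2 j=1: A[i]=12>B[j]=7 take 7, j++
i=2 j=2: A[i]=12<=B[j]=16 take 12, i++
i=3 j=2: A[i]=15<=B[j]=16 take 15, i++
i=4 j=2: A[i]=16<=B[j]=16 take 16, i++
i=5 j=2: A[i]=19>B[j]=16 take 16, j++
i=5 j=3: A[i]=19<=B[j]=19 take 19, i++
i=6 j=3: A[i]=25>B[j]=19 take 19, j++
i=6 j=4: A[i]=25<=B[j]=28 take 25, i++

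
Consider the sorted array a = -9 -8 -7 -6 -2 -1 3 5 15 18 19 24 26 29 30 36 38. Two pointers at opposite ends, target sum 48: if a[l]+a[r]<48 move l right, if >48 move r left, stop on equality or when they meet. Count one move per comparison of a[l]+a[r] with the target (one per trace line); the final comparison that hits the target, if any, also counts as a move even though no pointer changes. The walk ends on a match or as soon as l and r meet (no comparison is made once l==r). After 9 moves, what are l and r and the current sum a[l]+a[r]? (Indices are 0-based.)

[0,16] -9+38=29 <48 → l++
[1,16] -8+38=30 <48 → l++
[2,16] -7+38=31 <48 → l++
[3,16] -6+38=32 <48 → l++
[4,16] -2+38=36 <48 → l++
[5,16] -1+38=37 <48 → l++
[6,16] 3+38=41 <48 → l++
[7,16] 5+38=43 <48 → l++
[8,16] 15+38=53 >48 → r--

l=8, r=15, sum=51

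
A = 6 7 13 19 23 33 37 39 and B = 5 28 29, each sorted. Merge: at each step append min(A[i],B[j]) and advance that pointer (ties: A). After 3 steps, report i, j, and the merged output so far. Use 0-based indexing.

i=2, j=1, merged so far=[5, 6, 7]

[i=0,j=0] A[i]=6>B[j]=5 take 5 → j++
[i=0,j=1] A[i]=6<=B[j]=28 take 6 → i++
[i=1,j=1] A[i]=7<=B[j]=28 take 7 → i++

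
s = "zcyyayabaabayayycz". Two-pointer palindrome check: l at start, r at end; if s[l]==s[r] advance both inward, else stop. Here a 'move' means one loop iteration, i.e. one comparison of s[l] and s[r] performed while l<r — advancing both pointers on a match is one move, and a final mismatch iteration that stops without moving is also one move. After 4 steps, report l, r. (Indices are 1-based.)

l=5, r=14

[1,18] 'z'=='z' → l++,r--
[2,17] 'c'=='c' → l++,r--
[3,16] 'y'=='y' → l++,r--
[4,15] 'y'=='y' → l++,r--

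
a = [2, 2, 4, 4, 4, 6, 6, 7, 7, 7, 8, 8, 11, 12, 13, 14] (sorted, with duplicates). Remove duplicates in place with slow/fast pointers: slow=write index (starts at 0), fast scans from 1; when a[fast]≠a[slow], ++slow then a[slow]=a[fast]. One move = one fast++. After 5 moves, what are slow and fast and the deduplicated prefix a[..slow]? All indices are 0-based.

slow=2, fast=6, prefix=[2, 4, 6]

(s=0,f=1) a[fast]=2=a[slow] dup → fast++
(s=0,f=2) a[fast]=4≠a[slow]=2 write a[1]=4 → slow++,fast++
(s=1,f=3) a[fast]=4=a[slow] dup → fast++
(s=1,f=4) a[fast]=4=a[slow] dup → fast++
(s=1,f=5) a[fast]=6≠a[slow]=4 write a[2]=6 → slow++,fast++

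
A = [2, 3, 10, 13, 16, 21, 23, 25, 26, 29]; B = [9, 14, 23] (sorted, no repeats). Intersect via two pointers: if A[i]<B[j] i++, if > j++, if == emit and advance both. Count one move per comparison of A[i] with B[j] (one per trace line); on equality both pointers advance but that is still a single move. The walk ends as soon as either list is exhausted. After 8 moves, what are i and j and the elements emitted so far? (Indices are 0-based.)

i=6, j=2, emitted=[]

i=0 j=0: 2<9, i++
i=1 j=0: 3<9, i++
i=2 j=0: 10>9, j++
i=2 j=1: 10<14, i++
i=3 j=1: 13<14, i++
i=4 j=1: 16>14, j++
i=4 j=2: 16<23, i++
i=5 j=2: 21<23, i++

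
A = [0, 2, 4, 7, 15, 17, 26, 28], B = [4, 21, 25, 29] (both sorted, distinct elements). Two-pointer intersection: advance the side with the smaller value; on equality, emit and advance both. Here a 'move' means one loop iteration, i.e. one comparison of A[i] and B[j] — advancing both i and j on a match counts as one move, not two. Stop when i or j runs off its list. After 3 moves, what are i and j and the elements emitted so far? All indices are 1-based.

i=4, j=2, emitted=[4]

i=1 j=1: 0<4, i++
i=2 j=1: 2<4, i++
i=3 j=1: 4==4 emit, i++,j++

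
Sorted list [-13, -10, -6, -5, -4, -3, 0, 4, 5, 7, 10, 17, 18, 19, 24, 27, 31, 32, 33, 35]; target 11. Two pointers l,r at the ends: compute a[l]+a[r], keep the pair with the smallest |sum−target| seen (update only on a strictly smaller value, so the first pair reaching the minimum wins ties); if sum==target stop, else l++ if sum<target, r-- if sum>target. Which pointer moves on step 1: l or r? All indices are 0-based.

r

l=0 r=19: -13+35=22 d=11 *, r--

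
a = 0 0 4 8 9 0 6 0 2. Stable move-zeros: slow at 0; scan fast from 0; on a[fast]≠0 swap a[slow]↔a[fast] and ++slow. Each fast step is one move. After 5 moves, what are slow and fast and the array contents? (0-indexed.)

slow=3, fast=5, a=[4, 8, 9, 0, 0, 0, 6, 0, 2]

slow=0 fast=0: a[fast]=0, fast++
slow=0 fast=1: a[fast]=0, fast++
slow=0 fast=2: a[fast]=4≠0 swap→a[0]=4, slow++,fast++
slow=1 fast=3: a[fast]=8≠0 swap→a[1]=8, slow++,fast++
slow=2 fast=4: a[fast]=9≠0 swap→a[2]=9, slow++,fast++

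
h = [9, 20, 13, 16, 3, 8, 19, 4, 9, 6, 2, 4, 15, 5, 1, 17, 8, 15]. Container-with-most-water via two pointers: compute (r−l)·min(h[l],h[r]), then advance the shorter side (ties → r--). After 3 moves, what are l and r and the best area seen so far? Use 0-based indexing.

[0,17] min(9,15)*17=153 best=153 * → l++
[1,17] min(20,15)*16=240 best=240 * → r--
[1,16] min(20,8)*15=120 best=240 → r--

l=1, r=15, best area=240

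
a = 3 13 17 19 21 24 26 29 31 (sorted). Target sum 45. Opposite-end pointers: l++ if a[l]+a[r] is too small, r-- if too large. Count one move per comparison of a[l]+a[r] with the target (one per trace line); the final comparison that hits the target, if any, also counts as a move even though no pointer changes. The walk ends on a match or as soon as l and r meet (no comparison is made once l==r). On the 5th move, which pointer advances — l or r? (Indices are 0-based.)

l

l=0 r=8: 3+31=34 <45, l++
l=1 r=8: 13+31=44 <45, l++
l=2 r=8: 17+31=48 >45, r--
l=2 r=7: 17+29=46 >45, r--
l=2 r=6: 17+26=43 <45, l++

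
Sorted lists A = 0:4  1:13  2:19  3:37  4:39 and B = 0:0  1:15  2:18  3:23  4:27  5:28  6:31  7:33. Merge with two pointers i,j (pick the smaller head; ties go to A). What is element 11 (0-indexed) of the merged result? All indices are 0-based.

i=0 j=0: A[i]=4>B[j]=0 take 0, j++
i=0 j=1: A[i]=4<=B[j]=15 take 4, i++
i=1 j=1: A[i]=13<=B[j]=15 take 13, i++
i=2 j=1: A[i]=19>B[j]=15 take 15, j++
i=2 j=2: A[i]=19>B[j]=18 take 18, j++
i=2 j=3: A[i]=19<=B[j]=23 take 19, i++
i=3 j=3: A[i]=37>B[j]=23 take 23, j++
i=3 j=4: A[i]=37>B[j]=27 take 27, j++
i=3 j=5: A[i]=37>B[j]=28 take 28, j++
i=3 j=6: A[i]=37>B[j]=31 take 31, j++
i=3 j=7: A[i]=37>B[j]=33 take 33, j++
i=3 j=8: B done, take A[i]=37, i++
i=4 j=8: B done, take A[i]=39, i++

merged[11] = 37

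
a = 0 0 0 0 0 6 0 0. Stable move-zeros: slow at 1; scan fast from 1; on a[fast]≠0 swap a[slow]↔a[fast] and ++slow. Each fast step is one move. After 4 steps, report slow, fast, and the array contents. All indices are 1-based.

slow=1, fast=5, a=[0, 0, 0, 0, 0, 6, 0, 0]

slow=1 fast=1: a[fast]=0, fast++
slow=1 fast=2: a[fast]=0, fast++
slow=1 fast=3: a[fast]=0, fast++
slow=1 fast=4: a[fast]=0, fast++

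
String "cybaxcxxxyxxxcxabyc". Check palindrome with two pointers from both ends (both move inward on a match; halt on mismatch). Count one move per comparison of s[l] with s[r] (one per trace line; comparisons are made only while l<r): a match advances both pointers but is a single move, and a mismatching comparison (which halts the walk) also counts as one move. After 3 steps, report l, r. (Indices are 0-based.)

l=0 r=18: 'c'=='c', l++,r--
l=1 r=17: 'y'=='y', l++,r--
l=2 r=16: 'b'=='b', l++,r--

l=3, r=15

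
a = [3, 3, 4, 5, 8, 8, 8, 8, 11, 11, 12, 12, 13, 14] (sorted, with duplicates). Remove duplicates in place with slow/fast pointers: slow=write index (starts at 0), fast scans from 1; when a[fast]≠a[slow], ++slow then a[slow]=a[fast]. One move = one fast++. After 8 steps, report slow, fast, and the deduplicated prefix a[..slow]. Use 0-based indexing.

slow=4, fast=9, prefix=[3, 4, 5, 8, 11]

(s=0,f=1) a[fast]=3=a[slow] dup → fast++
(s=0,f=2) a[fast]=4≠a[slow]=3 write a[1]=4 → slow++,fast++
(s=1,f=3) a[fast]=5≠a[slow]=4 write a[2]=5 → slow++,fast++
(s=2,f=4) a[fast]=8≠a[slow]=5 write a[3]=8 → slow++,fast++
(s=3,f=5) a[fast]=8=a[slow] dup → fast++
(s=3,f=6) a[fast]=8=a[slow] dup → fast++
(s=3,f=7) a[fast]=8=a[slow] dup → fast++
(s=3,f=8) a[fast]=11≠a[slow]=8 write a[4]=11 → slow++,fast++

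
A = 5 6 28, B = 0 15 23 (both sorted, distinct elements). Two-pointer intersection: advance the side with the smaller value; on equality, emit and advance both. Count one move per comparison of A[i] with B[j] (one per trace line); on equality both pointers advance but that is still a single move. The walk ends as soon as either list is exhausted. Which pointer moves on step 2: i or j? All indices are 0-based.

i

[i=0,j=0] 5>0 → j++
[i=0,j=1] 5<15 → i++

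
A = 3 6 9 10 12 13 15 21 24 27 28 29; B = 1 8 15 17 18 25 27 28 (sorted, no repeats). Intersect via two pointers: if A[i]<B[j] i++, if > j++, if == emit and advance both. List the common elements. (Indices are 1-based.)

[i=1,j=1] 3>1 → j++
[i=1,j=2] 3<8 → i++
[i=2,j=2] 6<8 → i++
[i=3,j=2] 9>8 → j++
[i=3,j=3] 9<15 → i++
[i=4,j=3] 10<15 → i++
[i=5,j=3] 12<15 → i++
[i=6,j=3] 13<15 → i++
[i=7,j=3] 15==15 emit → i++,j++
[i=8,j=4] 21>17 → j++
[i=8,j=5] 21>18 → j++
[i=8,j=6] 21<25 → i++
[i=9,j=6] 24<25 → i++
[i=10,j=6] 27>25 → j++
[i=10,j=7] 27==27 emit → i++,j++
[i=11,j=8] 28==28 emit → i++,j++

intersection = [15, 27, 28]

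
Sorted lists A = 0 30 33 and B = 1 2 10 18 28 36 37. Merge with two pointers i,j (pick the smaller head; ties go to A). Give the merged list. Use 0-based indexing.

[i=0,j=0] A[i]=0<=B[j]=1 take 0 → i++
[i=1,j=0] A[i]=30>B[j]=1 take 1 → j++
[i=1,j=1] A[i]=30>B[j]=2 take 2 → j++
[i=1,j=2] A[i]=30>B[j]=10 take 10 → j++
[i=1,j=3] A[i]=30>B[j]=18 take 18 → j++
[i=1,j=4] A[i]=30>B[j]=28 take 28 → j++
[i=1,j=5] A[i]=30<=B[j]=36 take 30 → i++
[i=2,j=5] A[i]=33<=B[j]=36 take 33 → i++
[i=3,j=5] A done, take B[j]=36 → j++
[i=3,j=6] A done, take B[j]=37 → j++

[0, 1, 2, 10, 18, 28, 30, 33, 36, 37]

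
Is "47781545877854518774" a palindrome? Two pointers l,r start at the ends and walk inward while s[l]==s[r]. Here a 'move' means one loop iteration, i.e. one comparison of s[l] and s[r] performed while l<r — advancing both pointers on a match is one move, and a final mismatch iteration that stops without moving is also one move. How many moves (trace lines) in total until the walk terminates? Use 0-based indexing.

[0,19] '4'=='4' → l++,r--
[1,18] '7'=='7' → l++,r--
[2,17] '7'=='7' → l++,r--
[3,16] '8'=='8' → l++,r--
[4,15] '1'=='1' → l++,r--
[5,14] '5'=='5' → l++,r--
[6,13] '4'=='4' → l++,r--
[7,12] '5'=='5' → l++,r--
[8,11] '8'=='8' → l++,r--
[9,10] '7'=='7' → l++,r--

10 moves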